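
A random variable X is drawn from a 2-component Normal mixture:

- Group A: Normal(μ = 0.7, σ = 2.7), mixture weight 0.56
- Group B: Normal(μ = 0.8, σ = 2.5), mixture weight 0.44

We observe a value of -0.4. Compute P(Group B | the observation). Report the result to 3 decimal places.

0.451

By Bayes' theorem, P(k | x) = π_k f_k(x) / Σ_j π_j f_j(x).
Normal densities:
  f_A = (1/(2.7·√(2π)))·exp(−(-0.4−0.7)²/(2·2.7²)) = 0.147756·exp(-0.08299) = 0.135989
  f_B = (1/(2.5·√(2π)))·exp(−(-0.4−0.8)²/(2·2.5²)) = 0.159577·exp(-0.11520) = 0.142213
Multiply by the mixture weights:
  π_A·f_A = 0.56 × 0.135989 = 0.0761539
  π_B·f_B = 0.44 × 0.142213 = 0.0625737
Marginal: 0.0761539 + 0.0625737 = 0.138728
P(Group B | -0.4) = 0.0625737 / 0.138728 ≈ 0.451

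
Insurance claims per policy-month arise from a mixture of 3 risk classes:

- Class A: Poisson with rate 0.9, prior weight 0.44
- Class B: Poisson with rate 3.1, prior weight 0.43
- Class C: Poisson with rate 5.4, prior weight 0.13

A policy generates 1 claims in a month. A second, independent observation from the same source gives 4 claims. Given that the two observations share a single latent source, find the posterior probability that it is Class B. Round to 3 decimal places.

By Bayes' theorem, P(k | x) = π_k f_k(x) / Σ_j π_j f_j(x).
Since both observations come from the same component, the likelihood for component k is f_k(x₁)·f_k(x₂).
  f_A = [0.365913] × [0.0111146] = 0.00406697
  f_B = [0.139653] × [0.17335] = 0.0242087
  f_C = [0.0243895] × [0.16002] = 0.00390281
Unnormalised posteriors:
  π_A·f_A = 0.44 × 0.00406697 = 0.00178947
  π_B·f_B = 0.43 × 0.0242087 = 0.0104097
  π_C·f_C = 0.13 × 0.00390281 = 0.000507365
Sum: 0.00178947 + 0.0104097 + 0.000507365 = 0.0127066
P(Class B | data) = 0.0104097 / 0.0127066 ≈ 0.819

0.819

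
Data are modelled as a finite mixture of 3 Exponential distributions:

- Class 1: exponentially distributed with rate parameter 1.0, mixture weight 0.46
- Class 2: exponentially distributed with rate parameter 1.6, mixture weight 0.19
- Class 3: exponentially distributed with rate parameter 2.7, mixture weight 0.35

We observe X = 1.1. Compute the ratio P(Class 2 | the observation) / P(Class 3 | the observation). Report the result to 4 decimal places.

The posterior odds equal the prior odds times the likelihood ratio: (π_i/π_j)·(f_i(x)/f_j(x)).
Evaluate each component's likelihood at the observed value:
  f_1 = 0.332871
  f_2 = 0.275272
  f_3 = 0.138519
Odds = (0.19/0.35) × (0.275272/0.138519) = 0.542857 × 1.98725 ≈ 1.0788

1.0788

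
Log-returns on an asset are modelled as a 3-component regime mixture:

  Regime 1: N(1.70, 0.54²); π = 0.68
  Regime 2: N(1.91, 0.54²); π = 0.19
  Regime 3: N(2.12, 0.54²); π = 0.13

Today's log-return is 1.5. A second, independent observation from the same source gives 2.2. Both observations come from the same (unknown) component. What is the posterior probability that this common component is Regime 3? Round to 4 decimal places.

The responsibility of component k is π_k f_k(x) divided by Σ_j π_j f_j(x).
Since both observations come from the same component, the likelihood for component k is f_k(x₁)·f_k(x₂).
  L_1 = [(1/(0.54·√(2π)))·exp(−(1.5−1.70)²/(2·0.54²)) = 0.738782·exp(-0.06859) = 0.68981] × [0.481224] = 0.331953
  L_2 = [(1/(0.54·√(2π)))·exp(−(1.5−1.91)²/(2·0.54²)) = 0.738782·exp(-0.28824) = 0.553779] × [0.639572] = 0.354181
  L_3 = [(1/(0.54·√(2π)))·exp(−(1.5−2.12)²/(2·0.54²)) = 0.738782·exp(-0.65912) = 0.382176] × [0.730719] = 0.279263
Prior × likelihood for each component:
  π_1·L_1 = 0.68 × 0.331953 = 0.225728
  π_2·L_2 = 0.19 × 0.354181 = 0.0672944
  π_3·L_3 = 0.13 × 0.279263 = 0.0363042
Evidence: 0.225728 + 0.0672944 + 0.0363042 = 0.329327
Responsibility of Regime 3: 0.0363042 / 0.329327 ≈ 0.1102

0.1102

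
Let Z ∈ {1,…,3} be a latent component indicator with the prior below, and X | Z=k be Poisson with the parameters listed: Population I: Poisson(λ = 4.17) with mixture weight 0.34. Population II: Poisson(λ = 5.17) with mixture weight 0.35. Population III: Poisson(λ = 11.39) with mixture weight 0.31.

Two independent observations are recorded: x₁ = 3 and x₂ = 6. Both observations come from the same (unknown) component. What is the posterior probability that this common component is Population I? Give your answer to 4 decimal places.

P(component k | x) = w_k·f_k(x) / marginal(x), where marginal(x) = Σ_j w_j·f_j(x).
Since both observations come from the same component, the likelihood for component k is f_k(x₁)·f_k(x₂).
  L_I = [0.186745] × [0.112843] = 0.0210729
  L_II = [0.130924] × [0.150768] = 0.019739
  L_III = [0.00278488] × [0.0342922] = 9.54996e-05
Unnormalised posteriors:
  w_I·L_I = 0.34 × 0.0210729 = 0.00716479
  w_II·L_II = 0.35 × 0.019739 = 0.00690867
  w_III·L_III = 0.31 × 9.54996e-05 = 2.96049e-05
Marginal: 0.00716479 + 0.00690867 + 2.96049e-05 = 0.0141031
So the posterior for Population I is 0.00716479 / 0.0141031 ≈ 0.5080.

0.5080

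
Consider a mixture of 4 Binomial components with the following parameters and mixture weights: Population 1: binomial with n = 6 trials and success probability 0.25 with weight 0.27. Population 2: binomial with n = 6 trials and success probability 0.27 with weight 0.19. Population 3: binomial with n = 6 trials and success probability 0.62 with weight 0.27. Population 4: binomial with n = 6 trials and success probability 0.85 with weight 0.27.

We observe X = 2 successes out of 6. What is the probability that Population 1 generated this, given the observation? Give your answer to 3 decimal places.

0.463

Apply Bayes' rule: the posterior for each component is proportional to its prior times its likelihood at x.
Binomial probabilities:
  p_1 = 0.296631
  p_2 = 0.310535
  p_3 = 0.120229
  p_4 = 0.00548648
Weight by the priors:
  P(Z=1)·p_1 = 0.27 × 0.296631 = 0.0800903
  P(Z=2)·p_2 = 0.19 × 0.310535 = 0.0590016
  P(Z=3)·p_3 = 0.27 × 0.120229 = 0.0324618
  P(Z=4)·p_4 = 0.27 × 0.00548648 = 0.00148135
Marginal: 0.0800903 + 0.0590016 + 0.0324618 + 0.00148135 = 0.173035
Responsibility of Population 1: 0.0800903 / 0.173035 ≈ 0.463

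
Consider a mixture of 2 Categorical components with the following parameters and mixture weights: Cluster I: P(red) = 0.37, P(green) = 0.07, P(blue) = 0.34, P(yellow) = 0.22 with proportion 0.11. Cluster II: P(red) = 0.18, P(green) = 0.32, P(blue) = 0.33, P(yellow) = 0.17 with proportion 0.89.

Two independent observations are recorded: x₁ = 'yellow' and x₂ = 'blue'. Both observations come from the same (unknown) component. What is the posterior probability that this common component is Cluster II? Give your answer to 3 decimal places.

The responsibility of component k is P(Z=k) f_k(x) divided by Σ_j P(Z=j) f_j(x).
Since both observations come from the same component, the likelihood for component k is f_k(x₁)·f_k(x₂).
  L_I = [0.22] × [0.34] = 0.0748
  L_II = [0.17] × [0.33] = 0.0561
Prior × likelihood for each component:
  P(Z=I)·L_I = 0.11 × 0.0748 = 0.008228
  P(Z=II)·L_II = 0.89 × 0.0561 = 0.049929
Denominator: 0.008228 + 0.049929 = 0.058157
P(Cluster II | x₁, x₂) = 0.049929 / 0.058157 ≈ 0.859

0.859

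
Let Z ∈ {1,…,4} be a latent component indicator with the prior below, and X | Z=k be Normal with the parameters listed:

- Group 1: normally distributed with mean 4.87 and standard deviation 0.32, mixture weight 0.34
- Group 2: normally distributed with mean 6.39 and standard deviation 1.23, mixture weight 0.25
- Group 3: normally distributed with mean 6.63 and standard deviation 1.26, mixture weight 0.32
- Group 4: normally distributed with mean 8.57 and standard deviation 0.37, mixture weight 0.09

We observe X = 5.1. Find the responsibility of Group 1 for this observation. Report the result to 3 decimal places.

0.775

The responsibility of component k is π_k f_k(x) divided by Σ_j π_j f_j(x).
Evaluate each component's likelihood at the observed value:
  L_1 = (1/(0.32·√(2π)))·exp(−(5.1−4.87)²/(2·0.32²)) = 1.246695·exp(-0.25830) = 0.962901
  L_2 = (1/(1.23·√(2π)))·exp(−(5.1−6.39)²/(2·1.23²)) = 0.324343·exp(-0.54997) = 0.187135
  L_3 = (1/(1.26·√(2π)))·exp(−(5.1−6.63)²/(2·1.26²)) = 0.316621·exp(-0.73724) = 0.151481
  L_4 = (1/(0.37·√(2π)))·exp(−(5.1−8.57)²/(2·0.37²)) = 1.078222·exp(-43.97699) = 8.58507e-20
Prior × likelihood for each component:
  π_1·L_1 = 0.34 × 0.962901 = 0.327386
  π_2·L_2 = 0.25 × 0.187135 = 0.0467838
  π_3·L_3 = 0.32 × 0.151481 = 0.0484739
  π_4·L_4 = 0.09 × 8.58507e-20 = 7.72657e-21
Denominator: 0.327386 + 0.0467838 + 0.0484739 + 7.72657e-21 = 0.422644
So the posterior for Group 1 is 0.327386 / 0.422644 ≈ 0.775.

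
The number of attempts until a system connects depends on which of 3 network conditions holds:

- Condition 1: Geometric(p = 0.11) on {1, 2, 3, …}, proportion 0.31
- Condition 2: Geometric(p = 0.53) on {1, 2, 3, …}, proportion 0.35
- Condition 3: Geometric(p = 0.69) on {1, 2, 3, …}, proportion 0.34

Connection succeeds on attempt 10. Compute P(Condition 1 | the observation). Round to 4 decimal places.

0.9824

Apply Bayes' rule: the posterior for each component is proportional to its prior times its likelihood at x.
Evaluate each component's likelihood at the observed value:
  L_1 = 0.11·(1−0.11)^9 = 0.11·0.350356 = 0.0385392
  L_2 = 0.53·(1−0.53)^9 = 0.53·0.00111913 = 0.000593139
  L_3 = 0.69·(1−0.69)^9 = 0.69·2.64396e-05 = 1.82433e-05
Prior × likelihood for each component:
  P(Z=1)·L_1 = 0.31 × 0.0385392 = 0.0119472
  P(Z=2)·L_2 = 0.35 × 0.000593139 = 0.000207599
  P(Z=3)·L_3 = 0.34 × 1.82433e-05 = 6.20274e-06
Evidence: 0.0119472 + 0.000207599 + 6.20274e-06 = 0.012161
Responsibility of Condition 1: 0.0119472 / 0.012161 ≈ 0.9824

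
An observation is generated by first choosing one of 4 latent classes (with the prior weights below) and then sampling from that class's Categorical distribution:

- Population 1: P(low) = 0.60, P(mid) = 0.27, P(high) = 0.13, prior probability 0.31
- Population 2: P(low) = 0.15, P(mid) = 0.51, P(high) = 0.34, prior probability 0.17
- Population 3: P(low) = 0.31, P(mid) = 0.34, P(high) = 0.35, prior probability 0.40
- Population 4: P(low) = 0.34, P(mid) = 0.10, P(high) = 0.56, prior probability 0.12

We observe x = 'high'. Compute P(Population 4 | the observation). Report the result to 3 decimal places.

0.220

By Bayes' theorem, P(k | x) = w_k f_k(x) / Σ_j w_j f_j(x).
Categorical probabilities:
  f_1 = P(high | comp) = 0.13
  f_2 = P(high | comp) = 0.34
  f_3 = P(high | comp) = 0.35
  f_4 = P(high | comp) = 0.56
Multiply by the mixture weights:
  w_1·f_1 = 0.31 × 0.13 = 0.0403
  w_2·f_2 = 0.17 × 0.34 = 0.0578
  w_3·f_3 = 0.40 × 0.35 = 0.14
  w_4·f_4 = 0.12 × 0.56 = 0.0672
Sum: 0.0403 + 0.0578 + 0.14 + 0.0672 = 0.3053
So the posterior for Population 4 is 0.0672 / 0.3053 ≈ 0.220.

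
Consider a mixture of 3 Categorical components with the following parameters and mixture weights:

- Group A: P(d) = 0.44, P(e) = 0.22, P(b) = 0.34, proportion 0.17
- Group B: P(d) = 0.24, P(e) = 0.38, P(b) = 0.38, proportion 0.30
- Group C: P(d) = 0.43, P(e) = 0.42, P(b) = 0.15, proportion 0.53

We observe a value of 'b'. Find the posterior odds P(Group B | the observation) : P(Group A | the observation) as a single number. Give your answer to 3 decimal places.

Posterior odds = (π_i f_i(x)) / (π_j f_j(x)); the normalising sum cancels.
Component likelihoods at x = 'b':
  p_A = P(b | comp) = 0.34
  p_B = P(b | comp) = 0.38
  p_C = P(b | comp) = 0.15
Posterior odds = (π_B·p_B) / (π_A·p_A) = (0.30·0.38) / (0.17·0.34) = 0.114 / 0.0578 ≈ 1.972

1.972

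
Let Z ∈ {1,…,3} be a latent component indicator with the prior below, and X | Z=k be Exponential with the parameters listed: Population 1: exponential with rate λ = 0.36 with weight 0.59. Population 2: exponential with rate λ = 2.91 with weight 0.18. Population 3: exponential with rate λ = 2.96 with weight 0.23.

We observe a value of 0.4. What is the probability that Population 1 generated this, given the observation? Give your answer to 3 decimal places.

0.331

The responsibility of component k is P(Z=k) f_k(x) divided by Σ_j P(Z=j) f_j(x).
Component likelihoods at x = 0.4:
  p_1 = 0.36·e^(−0.36·0.4) = 0.36·e^(−0.1440) = 0.31172
  p_2 = 2.91·e^(−2.91·0.4) = 2.91·e^(−1.1640) = 0.908603
  p_3 = 2.96·e^(−2.96·0.4) = 2.96·e^(−1.1840) = 0.905914
Weight by the priors:
  P(Z=1)·p_1 = 0.59 × 0.31172 = 0.183915
  P(Z=2)·p_2 = 0.18 × 0.908603 = 0.163549
  P(Z=3)·p_3 = 0.23 × 0.905914 = 0.20836
Marginal: 0.183915 + 0.163549 + 0.20836 = 0.555823
Responsibility of Population 1: 0.183915 / 0.555823 ≈ 0.331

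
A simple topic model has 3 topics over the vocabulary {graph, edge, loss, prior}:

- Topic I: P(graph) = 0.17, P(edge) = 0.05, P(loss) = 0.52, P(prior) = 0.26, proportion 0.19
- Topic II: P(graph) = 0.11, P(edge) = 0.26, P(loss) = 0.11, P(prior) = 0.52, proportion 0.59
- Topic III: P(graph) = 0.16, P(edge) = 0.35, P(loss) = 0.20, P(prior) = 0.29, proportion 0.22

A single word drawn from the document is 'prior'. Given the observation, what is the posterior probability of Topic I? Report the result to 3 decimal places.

0.118

The responsibility of component k is P(Z=k) f_k(x) divided by Σ_j P(Z=j) f_j(x).
Categorical probabilities:
  p_I = P(prior | comp) = 0.26
  p_II = P(prior | comp) = 0.52
  p_III = P(prior | comp) = 0.29
Multiply by the mixture weights:
  P(Z=I)·p_I = 0.19 × 0.26 = 0.0494
  P(Z=II)·p_II = 0.59 × 0.52 = 0.3068
  P(Z=III)·p_III = 0.22 × 0.29 = 0.0638
Marginal: 0.0494 + 0.3068 + 0.0638 = 0.42
P(Topic I | x) = 0.0494 / 0.42 ≈ 0.118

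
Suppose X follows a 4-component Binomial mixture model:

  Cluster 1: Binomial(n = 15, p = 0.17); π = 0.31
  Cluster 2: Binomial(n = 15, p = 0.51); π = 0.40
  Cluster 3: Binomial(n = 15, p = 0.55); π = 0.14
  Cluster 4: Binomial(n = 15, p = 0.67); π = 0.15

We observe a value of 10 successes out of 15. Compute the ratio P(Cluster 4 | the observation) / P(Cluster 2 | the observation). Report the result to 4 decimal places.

0.7955

Only the two components matter; the odds are (P(Z=i) f_i(x)) / (P(Z=j) f_j(x)).
Component likelihoods at x = 10 successes out of 15:
  f_1 = C(15,10)·0.17^10·0.83^5 = 3003·2.01599e-08·0.393904 = 2.38471e-05
  f_2 = C(15,10)·0.51^10·0.49^5 = 3003·0.00119042·0.0282475 = 0.10098
  f_3 = C(15,10)·0.55^10·0.45^5 = 3003·0.00253295·0.0184528 = 0.14036
  f_4 = C(15,10)·0.67^10·0.33^5 = 3003·0.0182284·0.00391354 = 0.214226
Posterior odds = (P(Z=4)·f_4) / (P(Z=2)·f_2) = (0.15·0.214226) / (0.40·0.10098) = 0.032134 / 0.0403922 ≈ 0.7955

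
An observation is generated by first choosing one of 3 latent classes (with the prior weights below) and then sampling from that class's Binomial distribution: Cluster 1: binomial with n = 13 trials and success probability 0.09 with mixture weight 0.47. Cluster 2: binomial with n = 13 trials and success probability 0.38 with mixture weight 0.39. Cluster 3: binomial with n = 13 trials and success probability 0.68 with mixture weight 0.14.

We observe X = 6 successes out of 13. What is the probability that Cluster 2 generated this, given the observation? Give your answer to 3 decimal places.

P(component k | x) = π_k·f_k(x) / marginal(x), where marginal(x) = Σ_j π_j·f_j(x).
Evaluate each component's likelihood at the observed value:
  p_1 = C(13,6)·0.09^6·0.91^7 = 1716·5.31441e-07·0.516761 = 0.000471262
  p_2 = C(13,6)·0.38^6·0.62^7 = 1716·0.00301094·0.0352161 = 0.181954
  p_3 = C(13,6)·0.68^6·0.32^7 = 1716·0.0988675·0.000343597 = 0.0582936
Multiply by the mixture weights:
  π_1·p_1 = 0.47 × 0.000471262 = 0.000221493
  π_2·p_2 = 0.39 × 0.181954 = 0.0709619
  π_3·p_3 = 0.14 × 0.0582936 = 0.0081611
Evidence: 0.000221493 + 0.0709619 + 0.0081611 = 0.0793445
P(Cluster 2 | x) = 0.0709619 / 0.0793445 ≈ 0.894

0.894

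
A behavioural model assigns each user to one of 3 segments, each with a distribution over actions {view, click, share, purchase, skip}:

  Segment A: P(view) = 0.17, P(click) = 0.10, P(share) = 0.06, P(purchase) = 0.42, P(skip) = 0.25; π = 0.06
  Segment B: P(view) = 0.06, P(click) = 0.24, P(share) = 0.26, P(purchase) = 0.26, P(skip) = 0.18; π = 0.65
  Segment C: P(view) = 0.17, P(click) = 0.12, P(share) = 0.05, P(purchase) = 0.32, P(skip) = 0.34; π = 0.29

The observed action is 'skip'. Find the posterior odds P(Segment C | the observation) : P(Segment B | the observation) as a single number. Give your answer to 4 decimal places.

0.8427

Since P(k|x) ∝ w_k f_k(x), the posterior odds are w_i f_i(x) / (w_j f_j(x)).
Component likelihoods at x = 'skip':
  L_A = P(skip | comp) = 0.25
  L_B = P(skip | comp) = 0.18
  L_C = P(skip | comp) = 0.34
0.0986 / 0.117 ≈ 0.8427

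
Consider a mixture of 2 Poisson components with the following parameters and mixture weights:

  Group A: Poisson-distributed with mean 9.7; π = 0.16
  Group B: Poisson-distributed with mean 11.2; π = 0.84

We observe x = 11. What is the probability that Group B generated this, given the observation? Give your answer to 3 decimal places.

0.851

P(component k | x) = P(Z=k)·f_k(x) / marginal(x), where marginal(x) = Σ_j P(Z=j)·f_j(x).
Component likelihoods at x = 11:
  L_A = 0.109819
  L_B = 0.119164
Unnormalised posteriors:
  P(Z=A)·L_A = 0.16 × 0.109819 = 0.017571
  P(Z=B)·L_B = 0.84 × 0.119164 = 0.100098
Evidence: 0.017571 + 0.100098 = 0.117669
P(Group B | x) = 0.100098 / 0.117669 ≈ 0.851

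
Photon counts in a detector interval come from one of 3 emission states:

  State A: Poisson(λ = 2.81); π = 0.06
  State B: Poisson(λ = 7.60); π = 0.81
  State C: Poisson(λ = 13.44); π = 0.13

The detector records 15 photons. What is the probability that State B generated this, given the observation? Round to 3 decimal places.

0.293

Posterior ∝ prior × likelihood, so P(k | x) ∝ w_k f_k(x); normalise over all components.
Poisson probabilities:
  p_A = 2.47587e-07
  p_B = 0.0062383
  p_C = 0.0938797
Unnormalised posteriors:
  w_A·p_A = 0.06 × 2.47587e-07 = 1.48552e-08
  w_B·p_B = 0.81 × 0.0062383 = 0.00505302
  w_C·p_C = 0.13 × 0.0938797 = 0.0122044
Marginal: 1.48552e-08 + 0.00505302 + 0.0122044 = 0.0172574
Responsibility of State B: 0.00505302 / 0.0172574 ≈ 0.293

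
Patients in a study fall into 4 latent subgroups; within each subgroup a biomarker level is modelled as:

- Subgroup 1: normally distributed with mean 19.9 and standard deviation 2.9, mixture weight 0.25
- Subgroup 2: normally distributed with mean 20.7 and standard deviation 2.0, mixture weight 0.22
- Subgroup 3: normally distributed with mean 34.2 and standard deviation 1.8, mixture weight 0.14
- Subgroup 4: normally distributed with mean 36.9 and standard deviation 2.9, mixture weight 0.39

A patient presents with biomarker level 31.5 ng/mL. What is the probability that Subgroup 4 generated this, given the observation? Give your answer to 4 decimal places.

Apply Bayes' rule: the posterior for each component is proportional to its prior times its likelihood at x.
Normal densities:
  L_1 = (1/(2.9·√(2π)))·exp(−(31.5−19.9)²/(2·2.9²)) = 0.137566·exp(-8.00000) = 4.61484e-05
  L_2 = (1/(2.0·√(2π)))·exp(−(31.5−20.7)²/(2·2.0²)) = 0.199471·exp(-14.58000) = 9.28681e-08
  L_3 = (1/(1.8·√(2π)))·exp(−(31.5−34.2)²/(2·1.8²)) = 0.221635·exp(-1.12500) = 0.0719542
  L_4 = (1/(2.9·√(2π)))·exp(−(31.5−36.9)²/(2·2.9²)) = 0.137566·exp(-1.73365) = 0.0242995
Multiply by the mixture weights:
  w_1·L_1 = 0.25 × 4.61484e-05 = 1.15371e-05
  w_2·L_2 = 0.22 × 9.28681e-08 = 2.0431e-08
  w_3·L_3 = 0.14 × 0.0719542 = 0.0100736
  w_4·L_4 = 0.39 × 0.0242995 = 0.0094768
Normaliser: 1.15371e-05 + 2.0431e-08 + 0.0100736 + 0.0094768 = 0.019562
Responsibility of Subgroup 4: 0.0094768 / 0.019562 ≈ 0.4845

0.4845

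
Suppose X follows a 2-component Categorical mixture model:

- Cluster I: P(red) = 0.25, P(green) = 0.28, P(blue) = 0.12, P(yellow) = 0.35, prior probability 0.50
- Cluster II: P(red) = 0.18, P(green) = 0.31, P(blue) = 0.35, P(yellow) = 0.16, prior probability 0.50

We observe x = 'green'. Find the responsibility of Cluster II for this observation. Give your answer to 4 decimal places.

Apply Bayes' rule: the posterior for each component is proportional to its prior times its likelihood at x.
Categorical probabilities:
  f_I = 0.28
  f_II = 0.31
Multiply by the mixture weights:
  π_I·f_I = 0.50 × 0.28 = 0.14
  π_II·f_II = 0.50 × 0.31 = 0.155
Normaliser: 0.14 + 0.155 = 0.295
P(Cluster II | data) ≈ 0.5254

0.5254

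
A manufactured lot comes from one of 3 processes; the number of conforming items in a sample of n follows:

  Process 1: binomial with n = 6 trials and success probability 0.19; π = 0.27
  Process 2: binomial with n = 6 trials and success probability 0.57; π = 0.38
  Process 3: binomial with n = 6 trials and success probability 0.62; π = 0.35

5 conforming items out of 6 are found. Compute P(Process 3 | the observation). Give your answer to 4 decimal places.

Posterior ∝ prior × likelihood, so P(k | x) ∝ π_k f_k(x); normalise over all components.
Evaluate each component's likelihood at the observed value:
  L_1 = 0.00120338
  L_2 = 0.155237
  L_3 = 0.208878
Prior × likelihood for each component:
  π_1·L_1 = 0.27 × 0.00120338 = 0.000324914
  π_2·L_2 = 0.38 × 0.155237 = 0.0589899
  π_3·L_3 = 0.35 × 0.208878 = 0.0731074
Sum: 0.000324914 + 0.0589899 + 0.0731074 = 0.132422
P(Process 3 | x) = 0.0731074 / 0.132422 ≈ 0.5521

0.5521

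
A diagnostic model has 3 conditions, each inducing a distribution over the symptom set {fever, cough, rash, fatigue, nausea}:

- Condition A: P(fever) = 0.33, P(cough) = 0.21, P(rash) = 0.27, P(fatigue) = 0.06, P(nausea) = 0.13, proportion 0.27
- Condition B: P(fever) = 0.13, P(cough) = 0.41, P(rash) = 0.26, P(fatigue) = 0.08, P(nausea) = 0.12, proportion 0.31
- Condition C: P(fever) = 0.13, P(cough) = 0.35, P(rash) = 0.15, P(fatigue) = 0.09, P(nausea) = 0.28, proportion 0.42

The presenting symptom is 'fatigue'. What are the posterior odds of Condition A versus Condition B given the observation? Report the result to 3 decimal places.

Only the two components matter; the odds are (P(Z=i) f_i(x)) / (P(Z=j) f_j(x)).
Categorical probabilities:
  p_A = P(fatigue | comp) = 0.06
  p_B = P(fatigue | comp) = 0.08
  p_C = P(fatigue | comp) = 0.09
Odds = (0.27/0.31) × (0.06/0.08) = 0.870968 × 0.75 ≈ 0.653

0.653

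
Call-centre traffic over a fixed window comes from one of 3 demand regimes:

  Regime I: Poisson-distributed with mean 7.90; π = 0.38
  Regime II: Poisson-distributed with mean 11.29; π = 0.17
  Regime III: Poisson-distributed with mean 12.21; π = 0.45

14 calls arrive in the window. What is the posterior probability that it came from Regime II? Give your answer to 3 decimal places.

Apply Bayes' rule: the posterior for each component is proportional to its prior times its likelihood at x.
Component likelihoods at x = 14 calls:
  p_I = e^(−7.90)·7.90^14/14! = 0.0156836
  p_II = e^(−11.29)·11.29^14/14! = 0.078365
  p_III = e^(−12.21)·12.21^14/14! = 0.0935137
Prior × likelihood for each component:
  w_I·p_I = 0.38 × 0.0156836 = 0.00595975
  w_II·p_II = 0.17 × 0.078365 = 0.013322
  w_III·p_III = 0.45 × 0.0935137 = 0.0420812
Sum: 0.00595975 + 0.013322 + 0.0420812 = 0.061363
Responsibility of Regime II: 0.013322 / 0.061363 ≈ 0.217

0.217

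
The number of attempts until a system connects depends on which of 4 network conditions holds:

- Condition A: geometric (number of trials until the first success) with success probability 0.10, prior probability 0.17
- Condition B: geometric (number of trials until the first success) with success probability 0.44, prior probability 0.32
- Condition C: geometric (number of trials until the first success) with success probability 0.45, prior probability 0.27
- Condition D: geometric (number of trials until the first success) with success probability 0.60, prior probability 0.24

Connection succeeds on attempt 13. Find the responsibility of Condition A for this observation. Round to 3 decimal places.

Posterior ∝ prior × likelihood, so P(k | x) ∝ w_k f_k(x); normalise over all components.
Component likelihoods at x = 13:
  f_A = 0.028243
  f_B = 0.000418513
  f_C = 0.000344798
  f_D = 1.00663e-05
Prior × likelihood for each component:
  w_A·f_A = 0.17 × 0.028243 = 0.0048013
  w_B·f_B = 0.32 × 0.000418513 = 0.000133924
  w_C·f_C = 0.27 × 0.000344798 = 9.30955e-05
  w_D·f_D = 0.24 × 1.00663e-05 = 2.41592e-06
Sum: 0.0048013 + 0.000133924 + 9.30955e-05 + 2.41592e-06 = 0.00503074
P(Condition A | data) = 0.0048013 / 0.00503074 ≈ 0.954

0.954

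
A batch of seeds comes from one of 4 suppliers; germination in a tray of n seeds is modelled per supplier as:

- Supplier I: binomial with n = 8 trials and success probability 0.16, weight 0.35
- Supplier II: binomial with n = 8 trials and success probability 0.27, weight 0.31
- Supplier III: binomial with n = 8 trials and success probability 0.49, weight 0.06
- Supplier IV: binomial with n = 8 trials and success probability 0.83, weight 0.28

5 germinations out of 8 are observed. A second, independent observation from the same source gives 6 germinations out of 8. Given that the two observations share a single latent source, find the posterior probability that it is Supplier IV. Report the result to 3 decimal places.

0.858

Posterior ∝ prior × likelihood, so P(k | x) ∝ π_k f_k(x); normalise over all components.
Since both observations come from the same component, the likelihood for component k is f_k(x₁)·f_k(x₂).
  f_I = [C(8,5)·0.16^5·0.84^3 = 56·0.000104858·0.592704 = 0.00348037] × [0.000331464] = 1.15362e-06
  f_II = [C(8,5)·0.27^5·0.73^3 = 56·0.00143489·0.389017 = 0.031259] × [0.00578078] = 0.000180702
  f_III = [C(8,5)·0.49^5·0.51^3 = 56·0.0282475·0.132651 = 0.209835] × [0.100803] = 0.0211521
  f_IV = [C(8,5)·0.83^5·0.17^3 = 56·0.393904·0.004913 = 0.108374] × [0.26456] = 0.0286715
Weight by the priors:
  π_I·f_I = 0.35 × 1.15362e-06 = 4.03767e-07
  π_II·f_II = 0.31 × 0.000180702 = 5.60175e-05
  π_III·f_III = 0.06 × 0.0211521 = 0.00126913
  π_IV·f_IV = 0.28 × 0.0286715 = 0.00802801
Evidence: 4.03767e-07 + 5.60175e-05 + 0.00126913 + 0.00802801 = 0.00935355
So the posterior for Supplier IV is 0.00802801 / 0.00935355 ≈ 0.858.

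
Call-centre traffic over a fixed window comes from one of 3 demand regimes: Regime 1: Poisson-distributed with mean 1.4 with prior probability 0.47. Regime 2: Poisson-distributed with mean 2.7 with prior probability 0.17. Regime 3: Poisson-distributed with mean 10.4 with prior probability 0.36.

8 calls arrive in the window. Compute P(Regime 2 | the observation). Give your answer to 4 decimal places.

0.0210

P(component k | x) = P(Z=k)·f_k(x) / marginal(x), where marginal(x) = Σ_j P(Z=j)·f_j(x).
Evaluate each component's likelihood at the observed value:
  f_1 = 9.02592e-05
  f_2 = 0.00470755
  f_3 = 0.103296
Multiply by the mixture weights:
  P(Z=1)·f_1 = 0.47 × 9.02592e-05 = 4.24218e-05
  P(Z=2)·f_2 = 0.17 × 0.00470755 = 0.000800283
  P(Z=3)·f_3 = 0.36 × 0.103296 = 0.0371866
Evidence: 4.24218e-05 + 0.000800283 + 0.0371866 = 0.0380293
Responsibility of Regime 2: 0.000800283 / 0.0380293 ≈ 0.0210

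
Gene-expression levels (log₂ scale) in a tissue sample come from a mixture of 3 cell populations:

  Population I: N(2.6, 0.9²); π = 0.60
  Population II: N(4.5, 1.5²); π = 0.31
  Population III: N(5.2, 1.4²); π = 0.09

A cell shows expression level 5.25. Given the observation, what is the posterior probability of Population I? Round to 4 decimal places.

0.0342

Posterior ∝ prior × likelihood, so P(k | x) ∝ π_k f_k(x); normalise over all components.
Component likelihoods at x = 5.25:
  f_I = 0.00580837
  f_II = 0.23471
  f_III = 0.284777
Multiply by the mixture weights:
  π_I·f_I = 0.60 × 0.00580837 = 0.00348502
  π_II·f_II = 0.31 × 0.23471 = 0.0727602
  π_III·f_III = 0.09 × 0.284777 = 0.0256299
Marginal: 0.00348502 + 0.0727602 + 0.0256299 = 0.101875
P(Population I | the observation) = 0.00348502 / 0.101875 ≈ 0.0342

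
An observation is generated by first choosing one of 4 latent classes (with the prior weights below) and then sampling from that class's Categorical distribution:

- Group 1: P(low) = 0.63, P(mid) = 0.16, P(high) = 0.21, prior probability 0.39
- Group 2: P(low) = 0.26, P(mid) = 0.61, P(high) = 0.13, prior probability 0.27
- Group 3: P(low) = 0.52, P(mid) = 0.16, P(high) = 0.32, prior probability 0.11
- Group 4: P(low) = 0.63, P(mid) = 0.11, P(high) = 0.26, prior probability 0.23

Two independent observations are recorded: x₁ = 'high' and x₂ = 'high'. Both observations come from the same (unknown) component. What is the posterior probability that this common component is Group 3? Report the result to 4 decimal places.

0.2319

By Bayes' theorem, P(k | x) = P(Z=k) f_k(x) / Σ_j P(Z=j) f_j(x).
Since both observations come from the same component, the likelihood for component k is f_k(x₁)·f_k(x₂).
  L_1 = [P(high | comp) = 0.21] × [0.21] = 0.0441
  L_2 = [P(high | comp) = 0.13] × [0.13] = 0.0169
  L_3 = [P(high | comp) = 0.32] × [0.32] = 0.1024
  L_4 = [P(high | comp) = 0.26] × [0.26] = 0.0676
Multiply by the mixture weights:
  P(Z=1)·L_1 = 0.39 × 0.0441 = 0.017199
  P(Z=2)·L_2 = 0.27 × 0.0169 = 0.004563
  P(Z=3)·L_3 = 0.11 × 0.1024 = 0.011264
  P(Z=4)·L_4 = 0.23 × 0.0676 = 0.015548
Normaliser: 0.017199 + 0.004563 + 0.011264 + 0.015548 = 0.048574
P(Group 3 | x₁,x₂) = 0.011264 / 0.048574 ≈ 0.2319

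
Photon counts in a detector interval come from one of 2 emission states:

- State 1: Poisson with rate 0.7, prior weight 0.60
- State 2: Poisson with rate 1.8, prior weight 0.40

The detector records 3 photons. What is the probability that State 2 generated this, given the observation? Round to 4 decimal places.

0.7905

P(component k | x) = π_k·f_k(x) / marginal(x), where marginal(x) = Σ_j π_j·f_j(x).
Poisson probabilities:
  L_1 = e^(−0.7)·0.7^3/3! = 0.0283881
  L_2 = e^(−1.8)·1.8^3/3! = 0.160671
Prior × likelihood for each component:
  π_1·L_1 = 0.60 × 0.0283881 = 0.0170329
  π_2·L_2 = 0.40 × 0.160671 = 0.0642682
Denominator: 0.0170329 + 0.0642682 = 0.0813011
P(State 2 | 3 photons) = 0.0642682 / 0.0813011 ≈ 0.7905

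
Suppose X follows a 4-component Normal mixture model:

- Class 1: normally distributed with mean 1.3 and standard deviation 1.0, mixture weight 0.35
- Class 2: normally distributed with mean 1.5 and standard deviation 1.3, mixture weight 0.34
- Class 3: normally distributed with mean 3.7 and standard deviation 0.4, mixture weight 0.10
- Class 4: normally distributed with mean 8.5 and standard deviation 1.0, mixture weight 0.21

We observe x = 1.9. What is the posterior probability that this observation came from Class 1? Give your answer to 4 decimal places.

0.5396

By Bayes' theorem, P(k | x) = w_k f_k(x) / Σ_j w_j f_j(x).
Normal densities:
  f_1 = (1/(1.0·√(2π)))·exp(−(1.9−1.3)²/(2·1.0²)) = 0.398942·exp(-0.18000) = 0.333225
  f_2 = (1/(1.3·√(2π)))·exp(−(1.9−1.5)²/(2·1.3²)) = 0.306879·exp(-0.04734) = 0.29269
  f_3 = (1/(0.4·√(2π)))·exp(−(1.9−3.7)²/(2·0.4²)) = 0.997356·exp(-10.12500) = 3.99594e-05
  f_4 = (1/(1.0·√(2π)))·exp(−(1.9−8.5)²/(2·1.0²)) = 0.398942·exp(-21.78000) = 1.38668e-10
Prior × likelihood for each component:
  w_1·f_1 = 0.35 × 0.333225 = 0.116629
  w_2·f_2 = 0.34 × 0.29269 = 0.0995147
  w_3·f_3 = 0.10 × 3.99594e-05 = 3.99594e-06
  w_4·f_4 = 0.21 × 1.38668e-10 = 2.91203e-11
Marginal: 0.116629 + 0.0995147 + 3.99594e-06 + 2.91203e-11 = 0.216147
P(Class 1 | the observation) ≈ 0.5396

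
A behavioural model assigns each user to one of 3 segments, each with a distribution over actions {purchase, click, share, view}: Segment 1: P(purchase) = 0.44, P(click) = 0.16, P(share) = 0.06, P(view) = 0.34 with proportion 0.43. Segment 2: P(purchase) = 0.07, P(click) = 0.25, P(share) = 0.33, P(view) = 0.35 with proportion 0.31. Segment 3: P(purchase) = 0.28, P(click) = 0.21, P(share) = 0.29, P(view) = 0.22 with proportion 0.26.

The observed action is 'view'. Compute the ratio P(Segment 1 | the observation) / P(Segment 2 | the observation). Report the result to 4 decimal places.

The posterior odds equal the prior odds times the likelihood ratio: (w_i/w_j)·(f_i(x)/f_j(x)).
Evaluate each component's likelihood at the observed value:
  p_1 = P(view | comp) = 0.34
  p_2 = P(view | comp) = 0.35
  p_3 = P(view | comp) = 0.22
Posterior odds = (w_1·p_1) / (w_2·p_2) = (0.43·0.34) / (0.31·0.35) = 0.1462 / 0.1085 ≈ 1.3475

1.3475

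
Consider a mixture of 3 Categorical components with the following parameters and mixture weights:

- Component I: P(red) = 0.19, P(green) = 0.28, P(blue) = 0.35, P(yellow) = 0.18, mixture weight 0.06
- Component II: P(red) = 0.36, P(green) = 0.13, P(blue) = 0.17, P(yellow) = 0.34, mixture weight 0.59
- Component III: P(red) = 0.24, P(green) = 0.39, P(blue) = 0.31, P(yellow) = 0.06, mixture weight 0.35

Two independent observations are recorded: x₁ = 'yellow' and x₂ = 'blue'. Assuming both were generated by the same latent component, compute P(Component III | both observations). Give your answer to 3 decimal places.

0.147

Posterior ∝ prior × likelihood, so P(k | x) ∝ w_k f_k(x); normalise over all components.
Since both observations come from the same component, the likelihood for component k is f_k(x₁)·f_k(x₂).
  f_I = [0.18] × [0.35] = 0.063
  f_II = [0.34] × [0.17] = 0.0578
  f_III = [0.06] × [0.31] = 0.0186
Weight by the priors:
  w_I·f_I = 0.06 × 0.063 = 0.00378
  w_II·f_II = 0.59 × 0.0578 = 0.034102
  w_III·f_III = 0.35 × 0.0186 = 0.00651
Evidence: 0.00378 + 0.034102 + 0.00651 = 0.044392
So the posterior for Component III is 0.00651 / 0.044392 ≈ 0.147.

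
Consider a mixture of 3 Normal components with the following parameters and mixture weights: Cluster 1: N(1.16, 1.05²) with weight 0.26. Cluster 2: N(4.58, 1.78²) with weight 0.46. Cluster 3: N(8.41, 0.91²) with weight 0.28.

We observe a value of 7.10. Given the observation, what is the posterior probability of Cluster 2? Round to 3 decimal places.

0.465

The responsibility of component k is P(Z=k) f_k(x) divided by Σ_j P(Z=j) f_j(x).
Normal densities:
  f_1 = (1/(1.05·√(2π)))·exp(−(7.10−1.16)²/(2·1.05²)) = 0.379945·exp(-16.00163) = 4.26874e-08
  f_2 = (1/(1.78·√(2π)))·exp(−(7.10−4.58)²/(2·1.78²)) = 0.224125·exp(-1.00215) = 0.0822742
  f_3 = (1/(0.91·√(2π)))·exp(−(7.10−8.41)²/(2·0.91²)) = 0.438398·exp(-1.03617) = 0.155549
Unnormalised posteriors:
  P(Z=1)·f_1 = 0.26 × 4.26874e-08 = 1.10987e-08
  P(Z=2)·f_2 = 0.46 × 0.0822742 = 0.0378461
  P(Z=3)·f_3 = 0.28 × 0.155549 = 0.0435537
Evidence: 1.10987e-08 + 0.0378461 + 0.0435537 = 0.0813998
P(Cluster 2 | 7.10) ≈ 0.465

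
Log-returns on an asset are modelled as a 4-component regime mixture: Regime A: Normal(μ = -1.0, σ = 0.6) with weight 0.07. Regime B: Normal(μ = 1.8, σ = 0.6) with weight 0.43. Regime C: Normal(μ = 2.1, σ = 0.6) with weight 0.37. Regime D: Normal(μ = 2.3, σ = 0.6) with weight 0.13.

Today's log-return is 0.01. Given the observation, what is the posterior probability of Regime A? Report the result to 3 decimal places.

By Bayes' theorem, P(k | x) = w_k f_k(x) / Σ_j w_j f_j(x).
Component likelihoods at x = 0.01:
  p_A = (1/(0.6·√(2π)))·exp(−(0.01−-1.0)²/(2·0.6²)) = 0.664904·exp(-1.41681) = 0.161231
  p_B = (1/(0.6·√(2π)))·exp(−(0.01−1.8)²/(2·0.6²)) = 0.664904·exp(-4.45014) = 0.00776405
  p_C = (1/(0.6·√(2π)))·exp(−(0.01−2.1)²/(2·0.6²)) = 0.664904·exp(-6.06681) = 0.00154162
  p_D = (1/(0.6·√(2π)))·exp(−(0.01−2.3)²/(2·0.6²)) = 0.664904·exp(-7.28347) = 0.000456654
Weight by the priors:
  w_A·p_A = 0.07 × 0.161231 = 0.0112862
  w_B·p_B = 0.43 × 0.00776405 = 0.00333854
  w_C·p_C = 0.37 × 0.00154162 = 0.000570401
  w_D·p_D = 0.13 × 0.000456654 = 5.9365e-05
Normaliser: 0.0112862 + 0.00333854 + 0.000570401 + 5.9365e-05 = 0.0152545
P(Regime A | the observation) ≈ 0.740

0.740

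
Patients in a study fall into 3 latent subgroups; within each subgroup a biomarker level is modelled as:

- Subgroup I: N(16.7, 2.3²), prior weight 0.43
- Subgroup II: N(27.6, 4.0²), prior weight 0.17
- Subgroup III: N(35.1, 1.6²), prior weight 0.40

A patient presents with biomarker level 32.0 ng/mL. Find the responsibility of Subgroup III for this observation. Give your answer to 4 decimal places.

Posterior ∝ prior × likelihood, so P(k | x) ∝ w_k f_k(x); normalise over all components.
Normal densities:
  L_I = (1/(2.3·√(2π)))·exp(−(32.0−16.7)²/(2·2.3²)) = 0.173453·exp(-22.12571) = 4.26687e-11
  L_II = (1/(4.0·√(2π)))·exp(−(32.0−27.6)²/(2·4.0²)) = 0.099736·exp(-0.60500) = 0.054463
  L_III = (1/(1.6·√(2π)))·exp(−(32.0−35.1)²/(2·1.6²)) = 0.249339·exp(-1.87695) = 0.0381628
Multiply by the mixture weights:
  w_I·L_I = 0.43 × 4.26687e-11 = 1.83475e-11
  w_II·L_II = 0.17 × 0.054463 = 0.00925872
  w_III·L_III = 0.40 × 0.0381628 = 0.0152651
Sum: 1.83475e-11 + 0.00925872 + 0.0152651 = 0.0245238
Responsibility of Subgroup III: 0.0152651 / 0.0245238 ≈ 0.6225

0.6225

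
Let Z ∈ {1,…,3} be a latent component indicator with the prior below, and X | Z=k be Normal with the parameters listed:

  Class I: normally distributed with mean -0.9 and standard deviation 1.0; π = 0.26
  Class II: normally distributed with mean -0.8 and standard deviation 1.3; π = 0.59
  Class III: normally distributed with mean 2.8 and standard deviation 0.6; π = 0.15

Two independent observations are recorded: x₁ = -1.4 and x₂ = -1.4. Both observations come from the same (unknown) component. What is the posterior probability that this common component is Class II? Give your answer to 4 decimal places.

P(component k | x) = w_k·f_k(x) / marginal(x), where marginal(x) = Σ_j w_j·f_j(x).
Since both observations come from the same component, the likelihood for component k is f_k(x₁)·f_k(x₂).
  L_I = [(1/(1.0·√(2π)))·exp(−(-1.4−-0.9)²/(2·1.0²)) = 0.398942·exp(-0.12500) = 0.352065] × [0.352065] = 0.12395
  L_II = [(1/(1.3·√(2π)))·exp(−(-1.4−-0.8)²/(2·1.3²)) = 0.306879·exp(-0.10651) = 0.275874] × [0.275874] = 0.0761064
  L_III = [(1/(0.6·√(2π)))·exp(−(-1.4−2.8)²/(2·0.6²)) = 0.664904·exp(-24.50000) = 1.52245e-11] × [1.52245e-11] = 2.31786e-22
Multiply by the mixture weights:
  w_I·L_I = 0.26 × 0.12395 = 0.032227
  w_II·L_II = 0.59 × 0.0761064 = 0.0449028
  w_III·L_III = 0.15 × 2.31786e-22 = 3.4768e-23
Marginal: 0.032227 + 0.0449028 + 3.4768e-23 = 0.0771298
Responsibility of Class II: 0.0449028 / 0.0771298 ≈ 0.5822

0.5822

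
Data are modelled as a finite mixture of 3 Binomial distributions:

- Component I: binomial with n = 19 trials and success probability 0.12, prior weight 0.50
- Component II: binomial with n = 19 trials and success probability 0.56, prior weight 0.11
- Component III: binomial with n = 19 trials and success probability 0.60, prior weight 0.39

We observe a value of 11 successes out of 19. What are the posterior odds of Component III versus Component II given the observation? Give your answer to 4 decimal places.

Only the two components matter; the odds are (w_i f_i(x)) / (w_j f_j(x)).
Component likelihoods at x = 11 successes out of 19:
  f_I = 2.01964e-06
  f_II = 0.180347
  f_III = 0.179706
Posterior odds = (w_III·f_III) / (w_II·f_II) = (0.39·0.179706) / (0.11·0.180347) = 0.0700853 / 0.0198381 ≈ 3.5329

3.5329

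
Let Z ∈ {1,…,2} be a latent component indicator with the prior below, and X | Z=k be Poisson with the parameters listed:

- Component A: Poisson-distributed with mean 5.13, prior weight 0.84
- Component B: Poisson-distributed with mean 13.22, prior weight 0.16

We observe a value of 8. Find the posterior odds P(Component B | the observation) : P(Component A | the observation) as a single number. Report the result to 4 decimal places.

0.1136

The posterior odds equal the prior odds times the likelihood ratio: (π_i/π_j)·(f_i(x)/f_j(x)).
Poisson probabilities:
  f_A = e^(−5.13)·5.13^8/8! = 0.0703862
  f_B = e^(−13.22)·13.22^8/8! = 0.0419718
0.0067155 / 0.0591244 ≈ 0.1136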